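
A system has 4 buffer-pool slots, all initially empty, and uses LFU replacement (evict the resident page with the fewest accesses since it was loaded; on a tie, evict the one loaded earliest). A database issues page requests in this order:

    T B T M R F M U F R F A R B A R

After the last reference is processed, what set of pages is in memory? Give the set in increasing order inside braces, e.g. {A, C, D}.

{F, M, R, T}

T -> fault, frames {T}
B -> fault, frames {T,B}
T -> hit
M -> fault, frames {T,B,M}
R -> fault, frames {T,B,M,R}
F -> fault, evict B, frames {T,M,R,F}
M -> hit
U -> fault, evict R, frames {T,M,F,U}
F -> hit
R -> fault, evict U, frames {T,M,F,R}
F -> hit
A -> fault, evict R, frames {T,M,F,A}
R -> fault, evict A, frames {T,M,F,R}
B -> fault, evict R, frames {T,M,F,B}
A -> fault, evict B, frames {T,M,F,A}
R -> fault, evict A, frames {T,M,F,R}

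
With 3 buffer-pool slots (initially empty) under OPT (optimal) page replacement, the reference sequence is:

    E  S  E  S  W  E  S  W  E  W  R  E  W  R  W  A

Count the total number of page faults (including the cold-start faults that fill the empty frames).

E: fault, frames [E]
S: fault, frames [E, S]
E: hit
S: hit
W: fault, frames [E, S, W]
E: hit
S: hit
W: hit
E: hit
W: hit
R: fault, evict S, frames [E, W, R]
E: hit
W: hit
R: hit
W: hit
A: fault, evict R, frames [E, W, A]
Page faults: 5.

5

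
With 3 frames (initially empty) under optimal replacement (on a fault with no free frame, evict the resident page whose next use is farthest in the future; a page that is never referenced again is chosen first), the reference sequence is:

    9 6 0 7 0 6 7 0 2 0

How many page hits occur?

5

9 -> miss, frames (9)
6 -> miss, frames (9 6)
0 -> miss, frames (9 6 0)
7 -> miss, evict 9, frames (6 0 7)
0 -> hit
6 -> hit
7 -> hit
0 -> hit
2 -> miss, evict 7, frames (6 0 2)
0 -> hit
Hits: 5.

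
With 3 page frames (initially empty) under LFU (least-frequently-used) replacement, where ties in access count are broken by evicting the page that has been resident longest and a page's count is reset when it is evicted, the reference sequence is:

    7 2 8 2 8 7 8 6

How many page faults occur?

4

7: miss, frames [7]
2: miss, frames [7, 2]
8: miss, frames [7, 2, 8]
2: hit
8: hit
7: hit
8: hit
6: miss, evict 7, frames [2, 8, 6]
Page faults: 4.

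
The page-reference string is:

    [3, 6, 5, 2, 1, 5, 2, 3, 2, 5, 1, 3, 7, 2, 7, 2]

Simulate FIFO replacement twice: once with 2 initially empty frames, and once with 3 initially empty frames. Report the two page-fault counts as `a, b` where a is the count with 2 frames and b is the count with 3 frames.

2 frames: F F F F F F F F . F F F F F . . → 13 faults.
3 frames: F F F F F . . F . F . . F F . . → 9 faults.
9 < 13: adding a frame reduced faults, as is typical.

13, 9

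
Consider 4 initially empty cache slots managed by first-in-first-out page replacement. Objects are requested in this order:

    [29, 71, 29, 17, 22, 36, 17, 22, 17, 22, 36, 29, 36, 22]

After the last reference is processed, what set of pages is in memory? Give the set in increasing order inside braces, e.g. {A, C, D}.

{17, 22, 29, 36}

29 → fault, frames {29}
71 → fault, frames {29,71}
29 → hit
17 → fault, frames {29,71,17}
22 → fault, frames {29,71,17,22}
36 → fault, evict 29, frames {71,17,22,36}
17 → hit
22 → hit
17 → hit
22 → hit
36 → hit
29 → fault, evict 71, frames {17,22,36,29}
36 → hit
22 → hit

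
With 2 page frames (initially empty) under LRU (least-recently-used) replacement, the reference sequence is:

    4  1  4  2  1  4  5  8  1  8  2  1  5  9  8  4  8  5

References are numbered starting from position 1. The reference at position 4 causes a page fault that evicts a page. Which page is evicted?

1

pos 1: 4 -> fault, frames {4}
pos 2: 1 -> fault, frames {4,1}
pos 3: 4 -> hit
pos 4: 2 -> fault, evict 1, frames {4,2}
At position 4, page 1 is evicted.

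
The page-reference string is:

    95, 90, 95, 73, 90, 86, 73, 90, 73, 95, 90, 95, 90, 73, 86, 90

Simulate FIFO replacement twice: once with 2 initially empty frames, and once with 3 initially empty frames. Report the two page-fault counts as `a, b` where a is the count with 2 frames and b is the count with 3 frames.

2 frames: F F . F . F . F F F F . . F F F → 11 faults.
3 frames: F F . F . F . . . F F . . F F . → 8 faults.
8 < 11: adding a frame reduced faults, as is typical.

11, 8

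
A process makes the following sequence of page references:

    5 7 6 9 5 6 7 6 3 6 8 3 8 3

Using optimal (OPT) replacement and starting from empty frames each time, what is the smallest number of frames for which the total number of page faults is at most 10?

2

f=1: 14 faults
f=2: 8 faults
f=3: 7 faults
f=4: 6 faults
f=5: 6 faults
f=6: 6 faults
Smallest f with faults ≤ 10 is 2.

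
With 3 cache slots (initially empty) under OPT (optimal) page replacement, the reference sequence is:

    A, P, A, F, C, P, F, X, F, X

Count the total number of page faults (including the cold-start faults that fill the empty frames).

5

A → fault, frames [A]
P → fault, frames [A, P]
A → hit
F → fault, frames [A, P, F]
C → fault, evict A, frames [P, F, C]
P → hit
F → hit
X → fault, evict C, frames [P, F, X]
F → hit
X → hit
Page faults: 5.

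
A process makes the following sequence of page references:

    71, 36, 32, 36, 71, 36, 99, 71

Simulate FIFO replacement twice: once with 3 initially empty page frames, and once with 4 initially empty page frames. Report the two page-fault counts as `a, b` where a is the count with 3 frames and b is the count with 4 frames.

3 frames: F F F . . . F F → 5 faults.
4 frames: F F F . . . F . → 4 faults.
4 < 5: adding a frame reduced faults, as is typical.

5, 4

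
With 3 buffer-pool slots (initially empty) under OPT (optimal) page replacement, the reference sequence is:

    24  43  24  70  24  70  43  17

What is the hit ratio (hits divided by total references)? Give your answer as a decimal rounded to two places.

24 -> fault, frames {24}
43 -> fault, frames {24,43}
24 -> hit
70 -> fault, frames {24,43,70}
24 -> hit
70 -> hit
43 -> hit
17 -> fault, evict 70, frames {24,43,17}
Hits: 4 of 8 references → 4/8 = 0.5000.

0.50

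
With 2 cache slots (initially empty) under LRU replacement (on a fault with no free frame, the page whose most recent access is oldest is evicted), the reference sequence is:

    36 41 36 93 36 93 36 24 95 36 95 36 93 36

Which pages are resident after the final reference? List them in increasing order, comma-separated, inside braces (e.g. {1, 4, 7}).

{36, 93}

36 -> miss, frames {36}
41 -> miss, frames {36,41}
36 -> hit
93 -> miss, evict 41, frames {36,93}
36 -> hit
93 -> hit
36 -> hit
24 -> miss, evict 93, frames {36,24}
95 -> miss, evict 36, frames {24,95}
36 -> miss, evict 24, frames {95,36}
95 -> hit
36 -> hit
93 -> miss, evict 95, frames {36,93}
36 -> hit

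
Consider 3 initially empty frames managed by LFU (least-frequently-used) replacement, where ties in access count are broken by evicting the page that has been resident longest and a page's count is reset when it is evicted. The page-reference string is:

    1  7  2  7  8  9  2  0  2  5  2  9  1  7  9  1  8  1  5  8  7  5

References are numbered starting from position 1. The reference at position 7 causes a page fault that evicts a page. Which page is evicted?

pos 1: 1: fault, frames {1}
pos 2: 7: fault, frames {1,7}
pos 3: 2: fault, frames {1,7,2}
pos 4: 7: hit
pos 5: 8: fault, evict 1, frames {7,2,8}
pos 6: 9: fault, evict 2, frames {7,8,9}
pos 7: 2: fault, evict 8, frames {7,9,2}
At position 7, page 8 is evicted.

8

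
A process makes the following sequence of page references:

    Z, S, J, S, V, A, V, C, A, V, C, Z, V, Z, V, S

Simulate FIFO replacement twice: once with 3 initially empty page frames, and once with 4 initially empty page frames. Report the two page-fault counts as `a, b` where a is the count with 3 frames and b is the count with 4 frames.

9, 8

3 frames: F F F . F F . F . . . F F . . F → 9 faults.
4 frames: F F F . F F . F . . . F . . . F → 8 faults.
8 < 9: adding a frame reduced faults, as is typical.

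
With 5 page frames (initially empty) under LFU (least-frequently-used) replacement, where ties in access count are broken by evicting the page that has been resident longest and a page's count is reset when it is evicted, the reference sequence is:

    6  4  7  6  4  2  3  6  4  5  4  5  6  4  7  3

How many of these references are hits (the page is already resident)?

9

6 -> miss, frames (6)
4 -> miss, frames (6 4)
7 -> miss, frames (6 4 7)
6 -> hit
4 -> hit
2 -> miss, frames (6 4 7 2)
3 -> miss, frames (6 4 7 2 3)
6 -> hit
4 -> hit
5 -> miss, evict 7, frames (6 4 2 3 5)
4 -> hit
5 -> hit
6 -> hit
4 -> hit
7 -> miss, evict 2, frames (6 4 3 5 7)
3 -> hit
Hits: 9.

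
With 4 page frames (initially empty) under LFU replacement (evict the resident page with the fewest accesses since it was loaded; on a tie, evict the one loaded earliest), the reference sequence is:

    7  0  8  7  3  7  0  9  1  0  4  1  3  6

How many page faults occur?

9

7: fault, frames {7}
0: fault, frames {7,0}
8: fault, frames {7,0,8}
7: hit
3: fault, frames {7,0,8,3}
7: hit
0: hit
9: fault, evict 8, frames {7,0,3,9}
1: fault, evict 3, frames {7,0,9,1}
0: hit
4: fault, evict 9, frames {7,0,1,4}
1: hit
3: fault, evict 4, frames {7,0,1,3}
6: fault, evict 3, frames {7,0,1,6}
Page faults: 9.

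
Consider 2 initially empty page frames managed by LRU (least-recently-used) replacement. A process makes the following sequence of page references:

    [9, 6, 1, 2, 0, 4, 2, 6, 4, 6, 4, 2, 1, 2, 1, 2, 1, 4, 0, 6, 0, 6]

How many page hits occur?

8

9 -> miss, frames (9)
6 -> miss, frames (9 6)
1 -> miss, evict 9, frames (6 1)
2 -> miss, evict 6, frames (1 2)
0 -> miss, evict 1, frames (2 0)
4 -> miss, evict 2, frames (0 4)
2 -> miss, evict 0, frames (4 2)
6 -> miss, evict 4, frames (2 6)
4 -> miss, evict 2, frames (6 4)
6 -> hit
4 -> hit
2 -> miss, evict 6, frames (4 2)
1 -> miss, evict 4, frames (2 1)
2 -> hit
1 -> hit
2 -> hit
1 -> hit
4 -> miss, evict 2, frames (1 4)
0 -> miss, evict 1, frames (4 0)
6 -> miss, evict 4, frames (0 6)
0 -> hit
6 -> hit
Hits: 8.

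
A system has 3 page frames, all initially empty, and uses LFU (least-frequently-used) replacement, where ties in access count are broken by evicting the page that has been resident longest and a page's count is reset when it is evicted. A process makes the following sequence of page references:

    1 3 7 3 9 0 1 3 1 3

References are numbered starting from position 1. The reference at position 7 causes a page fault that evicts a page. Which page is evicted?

9

pos 1: 1 → fault, frames [1]
pos 2: 3 → fault, frames [1, 3]
pos 3: 7 → fault, frames [1, 3, 7]
pos 4: 3 → hit
pos 5: 9 → fault, evict 1, frames [3, 7, 9]
pos 6: 0 → fault, evict 7, frames [3, 9, 0]
pos 7: 1 → fault, evict 9, frames [3, 0, 1]
At position 7, page 9 is evicted.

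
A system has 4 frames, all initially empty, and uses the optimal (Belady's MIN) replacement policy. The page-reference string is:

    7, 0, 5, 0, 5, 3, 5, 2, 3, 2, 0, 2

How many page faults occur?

5

7 → fault, frames (7)
0 → fault, frames (7 0)
5 → fault, frames (7 0 5)
0 → hit
5 → hit
3 → fault, frames (7 0 5 3)
5 → hit
2 → fault, evict 5, frames (7 0 3 2)
3 → hit
2 → hit
0 → hit
2 → hit
Page faults: 5.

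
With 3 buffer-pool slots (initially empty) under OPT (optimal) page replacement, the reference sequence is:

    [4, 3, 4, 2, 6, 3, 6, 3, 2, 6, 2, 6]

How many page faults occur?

4: miss, frames [4]
3: miss, frames [4, 3]
4: hit
2: miss, frames [4, 3, 2]
6: miss, evict 4, frames [3, 2, 6]
3: hit
6: hit
3: hit
2: hit
6: hit
2: hit
6: hit
Page faults: 4.

4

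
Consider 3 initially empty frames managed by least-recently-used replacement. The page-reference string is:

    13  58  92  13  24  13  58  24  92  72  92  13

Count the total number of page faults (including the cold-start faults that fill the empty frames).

13 → fault, frames (13)
58 → fault, frames (13 58)
92 → fault, frames (13 58 92)
13 → hit
24 → fault, evict 58, frames (92 13 24)
13 → hit
58 → fault, evict 92, frames (24 13 58)
24 → hit
92 → fault, evict 13, frames (58 24 92)
72 → fault, evict 58, frames (24 92 72)
92 → hit
13 → fault, evict 24, frames (72 92 13)
Page faults: 8.

8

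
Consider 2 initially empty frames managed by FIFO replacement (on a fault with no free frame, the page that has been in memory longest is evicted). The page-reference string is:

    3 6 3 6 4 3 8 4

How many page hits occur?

2

3 -> miss, frames {3}
6 -> miss, frames {3,6}
3 -> hit
6 -> hit
4 -> miss, evict 3, frames {6,4}
3 -> miss, evict 6, frames {4,3}
8 -> miss, evict 4, frames {3,8}
4 -> miss, evict 3, frames {8,4}
Hits: 2.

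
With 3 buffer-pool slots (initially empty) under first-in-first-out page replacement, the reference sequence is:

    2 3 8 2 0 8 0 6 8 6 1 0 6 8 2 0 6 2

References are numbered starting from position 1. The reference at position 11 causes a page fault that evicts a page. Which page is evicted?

pos 1: 2: miss, frames {2}
pos 2: 3: miss, frames {2,3}
pos 3: 8: miss, frames {2,3,8}
pos 4: 2: hit
pos 5: 0: miss, evict 2, frames {3,8,0}
pos 6: 8: hit
pos 7: 0: hit
pos 8: 6: miss, evict 3, frames {8,0,6}
pos 9: 8: hit
pos 10: 6: hit
pos 11: 1: miss, evict 8, frames {0,6,1}
At position 11, page 8 is evicted.

8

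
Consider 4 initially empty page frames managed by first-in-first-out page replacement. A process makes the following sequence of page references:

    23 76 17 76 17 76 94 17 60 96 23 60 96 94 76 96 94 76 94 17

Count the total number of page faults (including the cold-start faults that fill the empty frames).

23: fault, frames {23}
76: fault, frames {23,76}
17: fault, frames {23,76,17}
76: hit
17: hit
76: hit
94: fault, frames {23,76,17,94}
17: hit
60: fault, evict 23, frames {76,17,94,60}
96: fault, evict 76, frames {17,94,60,96}
23: fault, evict 17, frames {94,60,96,23}
60: hit
96: hit
94: hit
76: fault, evict 94, frames {60,96,23,76}
96: hit
94: fault, evict 60, frames {96,23,76,94}
76: hit
94: hit
17: fault, evict 96, frames {23,76,94,17}
Page faults: 10.

10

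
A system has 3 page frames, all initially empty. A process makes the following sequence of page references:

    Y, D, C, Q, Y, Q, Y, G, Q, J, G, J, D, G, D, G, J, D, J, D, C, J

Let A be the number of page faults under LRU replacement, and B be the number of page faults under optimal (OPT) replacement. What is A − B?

2

Under LRU: F F F F F . . F . F . . F . . . . . . . F . → 9 faults.
Under OPT: F F F F . . . F . F . . . . . . . . . . F . → 7 faults.
A − B = 9 − 7 = 2.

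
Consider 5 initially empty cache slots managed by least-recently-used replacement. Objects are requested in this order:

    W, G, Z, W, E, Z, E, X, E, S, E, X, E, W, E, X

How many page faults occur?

6

W: fault, frames (W)
G: fault, frames (W G)
Z: fault, frames (W G Z)
W: hit
E: fault, frames (G Z W E)
Z: hit
E: hit
X: fault, frames (G W Z E X)
E: hit
S: fault, evict G, frames (W Z X E S)
E: hit
X: hit
E: hit
W: hit
E: hit
X: hit
Page faults: 6.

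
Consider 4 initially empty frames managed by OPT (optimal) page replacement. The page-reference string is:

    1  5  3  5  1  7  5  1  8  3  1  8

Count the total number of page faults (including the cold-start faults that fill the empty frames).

1 -> miss, frames (1)
5 -> miss, frames (1 5)
3 -> miss, frames (1 5 3)
5 -> hit
1 -> hit
7 -> miss, frames (1 5 3 7)
5 -> hit
1 -> hit
8 -> miss, evict 7, frames (1 5 3 8)
3 -> hit
1 -> hit
8 -> hit
Page faults: 5.

5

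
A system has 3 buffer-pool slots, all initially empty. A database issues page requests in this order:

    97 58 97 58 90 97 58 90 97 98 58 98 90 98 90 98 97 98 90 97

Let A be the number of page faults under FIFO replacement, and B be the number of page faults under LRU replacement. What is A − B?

Under FIFO: F F . . F . . . . F . . . . . . F . . . → 5 faults.
Under LRU: F F . . F . . . . F F . F . . . F . . . → 7 faults.
A − B = 5 − 7 = -2.

-2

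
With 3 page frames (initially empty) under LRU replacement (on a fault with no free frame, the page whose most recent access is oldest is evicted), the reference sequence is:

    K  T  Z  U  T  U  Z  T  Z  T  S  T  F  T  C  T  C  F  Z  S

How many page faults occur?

9

K -> fault, frames {K}
T -> fault, frames {K,T}
Z -> fault, frames {K,T,Z}
U -> fault, evict K, frames {T,Z,U}
T -> hit
U -> hit
Z -> hit
T -> hit
Z -> hit
T -> hit
S -> fault, evict U, frames {Z,T,S}
T -> hit
F -> fault, evict Z, frames {S,T,F}
T -> hit
C -> fault, evict S, frames {F,T,C}
T -> hit
C -> hit
F -> hit
Z -> fault, evict T, frames {C,F,Z}
S -> fault, evict C, frames {F,Z,S}
Page faults: 9.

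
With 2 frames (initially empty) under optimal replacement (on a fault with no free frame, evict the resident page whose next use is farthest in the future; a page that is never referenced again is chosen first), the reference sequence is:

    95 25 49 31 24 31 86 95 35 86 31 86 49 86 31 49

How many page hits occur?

95 → fault, frames (95)
25 → fault, frames (95 25)
49 → fault, evict 25, frames (95 49)
31 → fault, evict 49, frames (95 31)
24 → fault, evict 95, frames (31 24)
31 → hit
86 → fault, evict 24, frames (31 86)
95 → fault, evict 31, frames (86 95)
35 → fault, evict 95, frames (86 35)
86 → hit
31 → fault, evict 35, frames (86 31)
86 → hit
49 → fault, evict 31, frames (86 49)
86 → hit
31 → fault, evict 86, frames (49 31)
49 → hit
Hits: 5.

5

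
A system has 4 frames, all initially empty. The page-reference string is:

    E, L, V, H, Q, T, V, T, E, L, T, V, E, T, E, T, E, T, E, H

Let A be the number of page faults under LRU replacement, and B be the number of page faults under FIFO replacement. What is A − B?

Under LRU: F F F F F F . . F F . . . . . . . . . F → 9 faults.
Under FIFO: F F F F F F . . F F . F . . . . . . . F → 10 faults.
A − B = 9 − 10 = -1.

-1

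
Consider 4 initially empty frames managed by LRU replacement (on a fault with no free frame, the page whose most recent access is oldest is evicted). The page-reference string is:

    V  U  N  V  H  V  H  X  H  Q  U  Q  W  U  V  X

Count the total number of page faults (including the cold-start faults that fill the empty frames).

V -> fault, frames [V]
U -> fault, frames [V, U]
N -> fault, frames [V, U, N]
V -> hit
H -> fault, frames [U, N, V, H]
V -> hit
H -> hit
X -> fault, evict U, frames [N, V, H, X]
H -> hit
Q -> fault, evict N, frames [V, X, H, Q]
U -> fault, evict V, frames [X, H, Q, U]
Q -> hit
W -> fault, evict X, frames [H, U, Q, W]
U -> hit
V -> fault, evict H, frames [Q, W, U, V]
X -> fault, evict Q, frames [W, U, V, X]
Page faults: 10.

10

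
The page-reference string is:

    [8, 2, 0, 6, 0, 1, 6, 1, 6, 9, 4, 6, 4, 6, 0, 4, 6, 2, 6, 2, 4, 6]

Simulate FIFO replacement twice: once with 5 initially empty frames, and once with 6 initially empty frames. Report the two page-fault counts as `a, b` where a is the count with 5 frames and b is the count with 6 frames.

8, 7

5 frames: F F F F . F . . . F F . . . . . . F . . . . → 8 faults.
6 frames: F F F F . F . . . F F . . . . . . . . . . . → 7 faults.
7 < 8: adding a frame reduced faults, as is typical.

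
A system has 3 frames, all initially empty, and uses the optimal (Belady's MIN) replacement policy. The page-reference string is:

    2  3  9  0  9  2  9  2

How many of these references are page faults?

4

2 -> miss, frames (2)
3 -> miss, frames (2 3)
9 -> miss, frames (2 3 9)
0 -> miss, evict 3, frames (2 9 0)
9 -> hit
2 -> hit
9 -> hit
2 -> hit
Page faults: 4.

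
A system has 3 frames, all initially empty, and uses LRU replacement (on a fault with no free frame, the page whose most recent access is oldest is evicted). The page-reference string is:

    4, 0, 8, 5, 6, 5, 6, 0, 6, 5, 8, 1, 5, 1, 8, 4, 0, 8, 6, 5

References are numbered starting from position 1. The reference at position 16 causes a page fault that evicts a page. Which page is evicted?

5

pos 1: 4 -> miss, frames {4}
pos 2: 0 -> miss, frames {4,0}
pos 3: 8 -> miss, frames {4,0,8}
pos 4: 5 -> miss, evict 4, frames {0,8,5}
pos 5: 6 -> miss, evict 0, frames {8,5,6}
pos 6: 5 -> hit
pos 7: 6 -> hit
pos 8: 0 -> miss, evict 8, frames {5,6,0}
pos 9: 6 -> hit
pos 10: 5 -> hit
pos 11: 8 -> miss, evict 0, frames {6,5,8}
pos 12: 1 -> miss, evict 6, frames {5,8,1}
pos 13: 5 -> hit
pos 14: 1 -> hit
pos 15: 8 -> hit
pos 16: 4 -> miss, evict 5, frames {1,8,4}
At position 16, page 5 is evicted.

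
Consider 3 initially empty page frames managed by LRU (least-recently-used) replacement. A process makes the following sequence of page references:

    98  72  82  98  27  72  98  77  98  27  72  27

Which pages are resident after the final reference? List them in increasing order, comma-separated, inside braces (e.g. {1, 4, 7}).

98 -> fault, frames [98]
72 -> fault, frames [98, 72]
82 -> fault, frames [98, 72, 82]
98 -> hit
27 -> fault, evict 72, frames [82, 98, 27]
72 -> fault, evict 82, frames [98, 27, 72]
98 -> hit
77 -> fault, evict 27, frames [72, 98, 77]
98 -> hit
27 -> fault, evict 72, frames [77, 98, 27]
72 -> fault, evict 77, frames [98, 27, 72]
27 -> hit

{27, 72, 98}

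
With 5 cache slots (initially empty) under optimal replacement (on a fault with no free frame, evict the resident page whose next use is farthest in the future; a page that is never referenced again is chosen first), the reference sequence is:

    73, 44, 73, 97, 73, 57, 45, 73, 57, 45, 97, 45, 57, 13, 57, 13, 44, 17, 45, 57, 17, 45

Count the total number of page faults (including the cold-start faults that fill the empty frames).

7

73: fault, frames [73]
44: fault, frames [73, 44]
73: hit
97: fault, frames [73, 44, 97]
73: hit
57: fault, frames [73, 44, 97, 57]
45: fault, frames [73, 44, 97, 57, 45]
73: hit
57: hit
45: hit
97: hit
45: hit
57: hit
13: fault, evict 97, frames [73, 44, 57, 45, 13]
57: hit
13: hit
44: hit
17: fault, evict 13, frames [73, 44, 57, 45, 17]
45: hit
57: hit
17: hit
45: hit
Page faults: 7.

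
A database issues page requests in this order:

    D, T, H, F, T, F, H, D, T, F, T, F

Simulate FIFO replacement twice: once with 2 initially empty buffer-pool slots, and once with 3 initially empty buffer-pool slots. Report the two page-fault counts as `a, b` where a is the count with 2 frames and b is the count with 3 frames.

2 frames: F F F F F . F F F F . . → 9 faults.
3 frames: F F F F . . . F F . . . → 6 faults.
6 < 9: adding a frame reduced faults, as is typical.

9, 6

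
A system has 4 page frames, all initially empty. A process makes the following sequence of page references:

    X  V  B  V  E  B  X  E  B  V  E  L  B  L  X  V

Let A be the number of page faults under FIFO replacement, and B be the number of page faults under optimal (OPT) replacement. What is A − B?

2

Under FIFO: F F F . F . . . . . . F . . F F → 7 faults.
Under OPT: F F F . F . . . . . . F . . . . → 5 faults.
A − B = 7 − 5 = 2.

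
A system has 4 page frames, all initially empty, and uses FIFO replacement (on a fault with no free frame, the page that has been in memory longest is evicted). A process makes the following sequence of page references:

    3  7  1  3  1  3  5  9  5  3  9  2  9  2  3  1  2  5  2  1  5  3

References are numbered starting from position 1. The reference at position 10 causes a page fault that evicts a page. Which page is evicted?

pos 1: 3 -> miss, frames [3]
pos 2: 7 -> miss, frames [3, 7]
pos 3: 1 -> miss, frames [3, 7, 1]
pos 4: 3 -> hit
pos 5: 1 -> hit
pos 6: 3 -> hit
pos 7: 5 -> miss, frames [3, 7, 1, 5]
pos 8: 9 -> miss, evict 3, frames [7, 1, 5, 9]
pos 9: 5 -> hit
pos 10: 3 -> miss, evict 7, frames [1, 5, 9, 3]
At position 10, page 7 is evicted.

7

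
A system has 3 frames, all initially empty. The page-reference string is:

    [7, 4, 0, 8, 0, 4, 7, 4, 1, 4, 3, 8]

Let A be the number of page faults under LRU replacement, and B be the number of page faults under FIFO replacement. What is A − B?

-1

Under LRU: F F F F . . F . F . F F → 8 faults.
Under FIFO: F F F F . . F F F . F F → 9 faults.
A − B = 8 − 9 = -1.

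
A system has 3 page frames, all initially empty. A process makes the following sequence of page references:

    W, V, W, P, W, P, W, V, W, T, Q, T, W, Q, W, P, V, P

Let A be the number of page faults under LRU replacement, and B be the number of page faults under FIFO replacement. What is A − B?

Under LRU: F F . F . . . . . F F . . . . F F . → 7 faults.
Under FIFO: F F . F . . . . . F F . F . . F F . → 8 faults.
A − B = 7 − 8 = -1.

-1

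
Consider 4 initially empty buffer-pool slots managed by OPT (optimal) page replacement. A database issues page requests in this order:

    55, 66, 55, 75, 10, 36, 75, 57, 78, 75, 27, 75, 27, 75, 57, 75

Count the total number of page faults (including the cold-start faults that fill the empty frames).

55 → fault, frames [55]
66 → fault, frames [55, 66]
55 → hit
75 → fault, frames [55, 66, 75]
10 → fault, frames [55, 66, 75, 10]
36 → fault, evict 10, frames [55, 66, 75, 36]
75 → hit
57 → fault, evict 36, frames [55, 66, 75, 57]
78 → fault, evict 66, frames [55, 75, 57, 78]
75 → hit
27 → fault, evict 78, frames [55, 75, 57, 27]
75 → hit
27 → hit
75 → hit
57 → hit
75 → hit
Page faults: 8.

8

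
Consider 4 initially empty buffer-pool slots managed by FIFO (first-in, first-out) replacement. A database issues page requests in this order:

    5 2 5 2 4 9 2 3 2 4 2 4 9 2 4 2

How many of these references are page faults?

5: fault, frames (5)
2: fault, frames (5 2)
5: hit
2: hit
4: fault, frames (5 2 4)
9: fault, frames (5 2 4 9)
2: hit
3: fault, evict 5, frames (2 4 9 3)
2: hit
4: hit
2: hit
4: hit
9: hit
2: hit
4: hit
2: hit
Page faults: 5.

5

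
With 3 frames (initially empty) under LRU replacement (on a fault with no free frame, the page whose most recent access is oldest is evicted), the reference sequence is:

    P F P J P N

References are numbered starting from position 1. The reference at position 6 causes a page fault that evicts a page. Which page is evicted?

pos 1: P → miss, frames [P]
pos 2: F → miss, frames [P, F]
pos 3: P → hit
pos 4: J → miss, frames [F, P, J]
pos 5: P → hit
pos 6: N → miss, evict F, frames [J, P, N]
At position 6, page F is evicted.

F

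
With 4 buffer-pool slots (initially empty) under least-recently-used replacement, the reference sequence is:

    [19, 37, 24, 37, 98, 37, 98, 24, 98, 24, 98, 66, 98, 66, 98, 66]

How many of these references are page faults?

5

19 → miss, frames {19}
37 → miss, frames {19,37}
24 → miss, frames {19,37,24}
37 → hit
98 → miss, frames {19,24,37,98}
37 → hit
98 → hit
24 → hit
98 → hit
24 → hit
98 → hit
66 → miss, evict 19, frames {37,24,98,66}
98 → hit
66 → hit
98 → hit
66 → hit
Page faults: 5.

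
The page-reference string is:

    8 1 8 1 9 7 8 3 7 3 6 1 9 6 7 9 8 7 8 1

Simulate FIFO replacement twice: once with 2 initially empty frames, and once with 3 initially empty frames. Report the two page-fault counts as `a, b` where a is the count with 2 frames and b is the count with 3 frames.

16, 12

2 frames: F F . . F F F F F . F F F F F F F F . F → 16 faults.
3 frames: F F . . F F F F . . F F F . F . F . . F → 12 faults.
12 < 16: adding a frame reduced faults, as is typical.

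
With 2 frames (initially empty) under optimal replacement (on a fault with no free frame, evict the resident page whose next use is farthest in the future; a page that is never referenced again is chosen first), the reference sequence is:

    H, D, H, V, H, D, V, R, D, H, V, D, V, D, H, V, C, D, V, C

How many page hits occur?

H: fault, frames [H]
D: fault, frames [H, D]
H: hit
V: fault, evict D, frames [H, V]
H: hit
D: fault, evict H, frames [V, D]
V: hit
R: fault, evict V, frames [D, R]
D: hit
H: fault, evict R, frames [D, H]
V: fault, evict H, frames [D, V]
D: hit
V: hit
D: hit
H: fault, evict D, frames [V, H]
V: hit
C: fault, evict H, frames [V, C]
D: fault, evict C, frames [V, D]
V: hit
C: fault, evict D, frames [V, C]
Hits: 9.

9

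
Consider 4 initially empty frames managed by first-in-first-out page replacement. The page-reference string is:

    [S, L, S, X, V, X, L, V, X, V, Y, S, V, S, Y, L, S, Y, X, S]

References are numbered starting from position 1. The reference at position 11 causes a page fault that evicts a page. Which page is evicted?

S

pos 1: S → miss, frames (S)
pos 2: L → miss, frames (S L)
pos 3: S → hit
pos 4: X → miss, frames (S L X)
pos 5: V → miss, frames (S L X V)
pos 6: X → hit
pos 7: L → hit
pos 8: V → hit
pos 9: X → hit
pos 10: V → hit
pos 11: Y → miss, evict S, frames (L X V Y)
At position 11, page S is evicted.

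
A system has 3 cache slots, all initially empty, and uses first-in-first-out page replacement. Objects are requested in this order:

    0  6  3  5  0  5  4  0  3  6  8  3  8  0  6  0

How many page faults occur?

10

0 -> fault, frames [0]
6 -> fault, frames [0, 6]
3 -> fault, frames [0, 6, 3]
5 -> fault, evict 0, frames [6, 3, 5]
0 -> fault, evict 6, frames [3, 5, 0]
5 -> hit
4 -> fault, evict 3, frames [5, 0, 4]
0 -> hit
3 -> fault, evict 5, frames [0, 4, 3]
6 -> fault, evict 0, frames [4, 3, 6]
8 -> fault, evict 4, frames [3, 6, 8]
3 -> hit
8 -> hit
0 -> fault, evict 3, frames [6, 8, 0]
6 -> hit
0 -> hit
Page faults: 10.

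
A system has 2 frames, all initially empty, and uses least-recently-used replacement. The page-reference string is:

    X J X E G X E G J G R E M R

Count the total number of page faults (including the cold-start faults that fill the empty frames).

X: miss, frames [X]
J: miss, frames [X, J]
X: hit
E: miss, evict J, frames [X, E]
G: miss, evict X, frames [E, G]
X: miss, evict E, frames [G, X]
E: miss, evict G, frames [X, E]
G: miss, evict X, frames [E, G]
J: miss, evict E, frames [G, J]
G: hit
R: miss, evict J, frames [G, R]
E: miss, evict G, frames [R, E]
M: miss, evict R, frames [E, M]
R: miss, evict E, frames [M, R]
Page faults: 12.

12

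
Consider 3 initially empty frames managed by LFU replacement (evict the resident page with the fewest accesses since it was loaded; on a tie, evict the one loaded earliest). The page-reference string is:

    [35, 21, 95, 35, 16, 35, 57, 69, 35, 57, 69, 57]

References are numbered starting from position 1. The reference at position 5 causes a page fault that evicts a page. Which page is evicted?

21

pos 1: 35 -> fault, frames {35}
pos 2: 21 -> fault, frames {35,21}
pos 3: 95 -> fault, frames {35,21,95}
pos 4: 35 -> hit
pos 5: 16 -> fault, evict 21, frames {35,95,16}
At position 5, page 21 is evicted.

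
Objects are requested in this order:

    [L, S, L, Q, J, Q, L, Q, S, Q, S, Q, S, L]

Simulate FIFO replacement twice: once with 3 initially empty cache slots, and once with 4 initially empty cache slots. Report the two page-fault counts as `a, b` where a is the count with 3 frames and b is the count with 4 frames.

3 frames: F F . F F . F . F F . . . . → 7 faults.
4 frames: F F . F F . . . . . . . . . → 4 faults.
4 < 7: adding a frame reduced faults, as is typical.

7, 4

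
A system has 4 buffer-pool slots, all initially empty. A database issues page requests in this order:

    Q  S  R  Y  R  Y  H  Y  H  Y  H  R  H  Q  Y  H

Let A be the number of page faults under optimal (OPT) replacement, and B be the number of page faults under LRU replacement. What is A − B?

-1

Under OPT: F F F F . . F . . . . . . . . . → 5 faults.
Under LRU: F F F F . . F . . . . . . F . . → 6 faults.
A − B = 5 − 6 = -1.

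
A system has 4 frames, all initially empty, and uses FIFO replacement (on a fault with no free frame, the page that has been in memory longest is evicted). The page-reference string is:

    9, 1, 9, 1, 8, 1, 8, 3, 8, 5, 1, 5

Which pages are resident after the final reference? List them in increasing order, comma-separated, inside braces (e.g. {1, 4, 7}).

9: fault, frames {9}
1: fault, frames {9,1}
9: hit
1: hit
8: fault, frames {9,1,8}
1: hit
8: hit
3: fault, frames {9,1,8,3}
8: hit
5: fault, evict 9, frames {1,8,3,5}
1: hit
5: hit

{1, 3, 5, 8}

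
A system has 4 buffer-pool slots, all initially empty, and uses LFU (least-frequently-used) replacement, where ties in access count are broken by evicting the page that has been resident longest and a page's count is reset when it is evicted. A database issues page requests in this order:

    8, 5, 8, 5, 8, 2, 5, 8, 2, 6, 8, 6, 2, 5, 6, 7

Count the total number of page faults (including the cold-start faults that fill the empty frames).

5

8 -> fault, frames (8)
5 -> fault, frames (8 5)
8 -> hit
5 -> hit
8 -> hit
2 -> fault, frames (8 5 2)
5 -> hit
8 -> hit
2 -> hit
6 -> fault, frames (8 5 2 6)
8 -> hit
6 -> hit
2 -> hit
5 -> hit
6 -> hit
7 -> fault, evict 2, frames (8 5 6 7)
Page faults: 5.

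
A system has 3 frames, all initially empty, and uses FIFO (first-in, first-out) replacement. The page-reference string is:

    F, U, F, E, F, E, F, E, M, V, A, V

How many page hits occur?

F: miss, frames [F]
U: miss, frames [F, U]
F: hit
E: miss, frames [F, U, E]
F: hit
E: hit
F: hit
E: hit
M: miss, evict F, frames [U, E, M]
V: miss, evict U, frames [E, M, V]
A: miss, evict E, frames [M, V, A]
V: hit
Hits: 6.

6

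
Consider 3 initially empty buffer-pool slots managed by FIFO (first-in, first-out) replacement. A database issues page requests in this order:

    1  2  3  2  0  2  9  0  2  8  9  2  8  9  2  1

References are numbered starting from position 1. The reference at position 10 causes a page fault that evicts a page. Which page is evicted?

pos 1: 1 -> fault, frames [1]
pos 2: 2 -> fault, frames [1, 2]
pos 3: 3 -> fault, frames [1, 2, 3]
pos 4: 2 -> hit
pos 5: 0 -> fault, evict 1, frames [2, 3, 0]
pos 6: 2 -> hit
pos 7: 9 -> fault, evict 2, frames [3, 0, 9]
pos 8: 0 -> hit
pos 9: 2 -> fault, evict 3, frames [0, 9, 2]
pos 10: 8 -> fault, evict 0, frames [9, 2, 8]
At position 10, page 0 is evicted.

0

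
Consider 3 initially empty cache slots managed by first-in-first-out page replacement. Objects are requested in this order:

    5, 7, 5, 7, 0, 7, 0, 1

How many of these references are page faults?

4

5 → fault, frames [5]
7 → fault, frames [5, 7]
5 → hit
7 → hit
0 → fault, frames [5, 7, 0]
7 → hit
0 → hit
1 → fault, evict 5, frames [7, 0, 1]
Page faults: 4.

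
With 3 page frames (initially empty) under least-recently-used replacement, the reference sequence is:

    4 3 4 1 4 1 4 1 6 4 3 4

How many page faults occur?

4 -> fault, frames [4]
3 -> fault, frames [4, 3]
4 -> hit
1 -> fault, frames [3, 4, 1]
4 -> hit
1 -> hit
4 -> hit
1 -> hit
6 -> fault, evict 3, frames [4, 1, 6]
4 -> hit
3 -> fault, evict 1, frames [6, 4, 3]
4 -> hit
Page faults: 5.

5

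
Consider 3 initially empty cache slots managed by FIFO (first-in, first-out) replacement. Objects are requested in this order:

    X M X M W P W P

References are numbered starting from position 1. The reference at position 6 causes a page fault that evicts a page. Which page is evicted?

pos 1: X → fault, frames {X}
pos 2: M → fault, frames {X,M}
pos 3: X → hit
pos 4: M → hit
pos 5: W → fault, frames {X,M,W}
pos 6: P → fault, evict X, frames {M,W,P}
At position 6, page X is evicted.

X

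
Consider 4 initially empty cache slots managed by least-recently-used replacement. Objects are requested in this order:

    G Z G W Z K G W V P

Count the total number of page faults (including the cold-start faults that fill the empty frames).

6

G: fault, frames [G]
Z: fault, frames [G, Z]
G: hit
W: fault, frames [Z, G, W]
Z: hit
K: fault, frames [G, W, Z, K]
G: hit
W: hit
V: fault, evict Z, frames [K, G, W, V]
P: fault, evict K, frames [G, W, V, P]
Page faults: 6.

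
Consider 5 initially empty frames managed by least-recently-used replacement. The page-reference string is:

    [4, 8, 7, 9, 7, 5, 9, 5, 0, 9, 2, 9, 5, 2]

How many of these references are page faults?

7

4 -> miss, frames [4]
8 -> miss, frames [4, 8]
7 -> miss, frames [4, 8, 7]
9 -> miss, frames [4, 8, 7, 9]
7 -> hit
5 -> miss, frames [4, 8, 9, 7, 5]
9 -> hit
5 -> hit
0 -> miss, evict 4, frames [8, 7, 9, 5, 0]
9 -> hit
2 -> miss, evict 8, frames [7, 5, 0, 9, 2]
9 -> hit
5 -> hit
2 -> hit
Page faults: 7.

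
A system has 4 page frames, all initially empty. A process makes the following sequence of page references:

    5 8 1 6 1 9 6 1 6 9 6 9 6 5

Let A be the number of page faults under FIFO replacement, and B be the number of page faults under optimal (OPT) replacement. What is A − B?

1

Under FIFO: F F F F . F . . . . . . . F → 6 faults.
Under OPT: F F F F . F . . . . . . . . → 5 faults.
A − B = 6 − 5 = 1.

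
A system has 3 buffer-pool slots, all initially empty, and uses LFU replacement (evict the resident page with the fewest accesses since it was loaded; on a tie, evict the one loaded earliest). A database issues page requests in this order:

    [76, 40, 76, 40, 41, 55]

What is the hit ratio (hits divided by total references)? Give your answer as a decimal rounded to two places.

0.33

76 → miss, frames {76}
40 → miss, frames {76,40}
76 → hit
40 → hit
41 → miss, frames {76,40,41}
55 → miss, evict 41, frames {76,40,55}
Hits: 2 of 6 references → 2/6 = 0.3333.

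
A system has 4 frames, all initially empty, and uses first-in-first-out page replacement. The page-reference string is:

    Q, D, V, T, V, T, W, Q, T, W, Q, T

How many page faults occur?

Q → miss, frames {Q}
D → miss, frames {Q,D}
V → miss, frames {Q,D,V}
T → miss, frames {Q,D,V,T}
V → hit
T → hit
W → miss, evict Q, frames {D,V,T,W}
Q → miss, evict D, frames {V,T,W,Q}
T → hit
W → hit
Q → hit
T → hit
Page faults: 6.

6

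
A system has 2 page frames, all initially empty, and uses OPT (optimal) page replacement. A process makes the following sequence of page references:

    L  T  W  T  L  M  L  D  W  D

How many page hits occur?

L → miss, frames [L]
T → miss, frames [L, T]
W → miss, evict L, frames [T, W]
T → hit
L → miss, evict T, frames [W, L]
M → miss, evict W, frames [L, M]
L → hit
D → miss, evict M, frames [L, D]
W → miss, evict L, frames [D, W]
D → hit
Hits: 3.

3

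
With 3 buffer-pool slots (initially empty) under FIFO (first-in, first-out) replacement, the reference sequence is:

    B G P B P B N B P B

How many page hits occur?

5

B → miss, frames [B]
G → miss, frames [B, G]
P → miss, frames [B, G, P]
B → hit
P → hit
B → hit
N → miss, evict B, frames [G, P, N]
B → miss, evict G, frames [P, N, B]
P → hit
B → hit
Hits: 5.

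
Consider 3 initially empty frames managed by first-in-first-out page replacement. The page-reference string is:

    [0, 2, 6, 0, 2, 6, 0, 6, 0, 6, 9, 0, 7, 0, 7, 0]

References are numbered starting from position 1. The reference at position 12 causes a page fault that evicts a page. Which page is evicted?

2

pos 1: 0: miss, frames {0}
pos 2: 2: miss, frames {0,2}
pos 3: 6: miss, frames {0,2,6}
pos 4: 0: hit
pos 5: 2: hit
pos 6: 6: hit
pos 7: 0: hit
pos 8: 6: hit
pos 9: 0: hit
pos 10: 6: hit
pos 11: 9: miss, evict 0, frames {2,6,9}
pos 12: 0: miss, evict 2, frames {6,9,0}
At position 12, page 2 is evicted.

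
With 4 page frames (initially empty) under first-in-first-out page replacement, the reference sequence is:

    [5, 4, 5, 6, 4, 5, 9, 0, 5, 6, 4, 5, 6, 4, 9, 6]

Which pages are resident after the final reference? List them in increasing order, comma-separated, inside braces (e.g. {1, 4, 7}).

5 → miss, frames [5]
4 → miss, frames [5, 4]
5 → hit
6 → miss, frames [5, 4, 6]
4 → hit
5 → hit
9 → miss, frames [5, 4, 6, 9]
0 → miss, evict 5, frames [4, 6, 9, 0]
5 → miss, evict 4, frames [6, 9, 0, 5]
6 → hit
4 → miss, evict 6, frames [9, 0, 5, 4]
5 → hit
6 → miss, evict 9, frames [0, 5, 4, 6]
4 → hit
9 → miss, evict 0, frames [5, 4, 6, 9]
6 → hit

{4, 5, 6, 9}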